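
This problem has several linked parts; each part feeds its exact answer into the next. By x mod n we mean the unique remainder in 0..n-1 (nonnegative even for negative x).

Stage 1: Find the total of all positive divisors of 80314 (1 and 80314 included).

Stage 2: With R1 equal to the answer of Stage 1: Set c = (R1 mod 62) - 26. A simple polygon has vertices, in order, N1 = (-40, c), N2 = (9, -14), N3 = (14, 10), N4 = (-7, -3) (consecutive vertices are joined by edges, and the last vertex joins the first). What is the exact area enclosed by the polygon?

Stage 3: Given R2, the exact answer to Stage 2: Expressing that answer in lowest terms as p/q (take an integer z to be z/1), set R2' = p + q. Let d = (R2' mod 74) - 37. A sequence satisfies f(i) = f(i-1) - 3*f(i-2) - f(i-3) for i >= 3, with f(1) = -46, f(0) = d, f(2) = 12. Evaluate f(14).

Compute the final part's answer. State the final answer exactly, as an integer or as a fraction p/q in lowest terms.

114574

Stage 1: 80314 = 2 * 13 * 3089; sigma = (1 + 2) * (1 + 13) * (1 + 3089) = 3 * 14 * 3090 = 129780; answer 129780
Stage 2: R1 = 129780; c = -12; cross terms: (-40*-14 - 9*-12)=668, (9*10 - 14*-14)=286, (14*-3 - -7*10)=28, (-7*-12 - -40*-3)=-36; twice the area = |946| = 946; area = 473; answer 473
Stage 3: R2 = 473; threaded value p + q = 474; d = -7; f(3) = 1*(12) - 3*(-46) - 1*(-7) = 157; iterating: f(3)=157, f(4)=167, f(5)=-316, f(6)=-974, f(7)=-193, f(8)=3045, f(9)=4598, f(10)=-4344, f(11)=-21183, f(12)=-12749, f(13)=55144, f(14)=114574; answer 114574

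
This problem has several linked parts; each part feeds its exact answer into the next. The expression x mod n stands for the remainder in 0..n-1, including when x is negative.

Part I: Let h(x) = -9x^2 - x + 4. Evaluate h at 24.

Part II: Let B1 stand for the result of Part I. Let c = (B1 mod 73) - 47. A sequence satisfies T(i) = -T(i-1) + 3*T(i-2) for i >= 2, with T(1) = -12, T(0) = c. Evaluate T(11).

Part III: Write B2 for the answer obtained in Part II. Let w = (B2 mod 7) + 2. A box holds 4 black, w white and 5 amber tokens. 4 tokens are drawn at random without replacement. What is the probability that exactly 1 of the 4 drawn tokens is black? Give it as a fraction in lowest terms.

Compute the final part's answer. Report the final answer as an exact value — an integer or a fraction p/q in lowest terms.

14/33

Part I: -9*(24)^2 - 1*(24)^1 + 4 = (-5184) + (-24) + (4) = -5204; answer -5204
Part II: B1 = -5204; c = 5; T(2) = -1*(-12) + 3*(5) = 27; iterating: T(2)=27, T(3)=-63, T(4)=144, T(5)=-333, T(6)=765, T(7)=-1764, T(8)=4059, T(9)=-9351, T(10)=21528, T(11)=-49581; answer -49581
Part III: B2 = -49581; w = 2; total draws C(11,4) = 330; favorable C(4,1)*C(7,3) = 140; P = 14/33; answer 14/33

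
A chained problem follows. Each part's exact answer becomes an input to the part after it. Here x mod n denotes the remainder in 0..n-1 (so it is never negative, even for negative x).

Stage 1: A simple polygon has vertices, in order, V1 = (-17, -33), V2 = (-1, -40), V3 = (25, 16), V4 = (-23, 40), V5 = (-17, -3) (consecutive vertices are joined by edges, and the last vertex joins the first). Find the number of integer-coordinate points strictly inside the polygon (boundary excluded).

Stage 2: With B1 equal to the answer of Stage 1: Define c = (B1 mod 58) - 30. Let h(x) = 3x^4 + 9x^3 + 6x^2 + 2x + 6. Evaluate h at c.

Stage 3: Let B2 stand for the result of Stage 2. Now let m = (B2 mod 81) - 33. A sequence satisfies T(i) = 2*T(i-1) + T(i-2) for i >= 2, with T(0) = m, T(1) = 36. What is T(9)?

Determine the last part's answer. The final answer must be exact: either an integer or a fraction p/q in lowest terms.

39948

Stage 1: cross terms: (-17*-40 - -1*-33)=647, (-1*16 - 25*-40)=984, (25*40 - -23*16)=1368, (-23*-3 - -17*40)=749, (-17*-33 - -17*-3)=510; twice the area = |4258| = 4258; area = 2129; boundary points = 1 + 2 + 24 + 1 + 30 = 58; strictly interior points = area - boundary/2 + 1 = 2101; answer 2101
Stage 2: B1 = 2101; c = -17; 3*(-17)^4 + 9*(-17)^3 + 6*(-17)^2 + 2*(-17)^1 + 6 = (250563) + (-44217) + (1734) + (-34) + (6) = 208052; answer 208052
Stage 3: B2 = 208052; m = 11; T(2) = 2*(36) + 1*(11) = 83; iterating: T(2)=83, T(3)=202, T(4)=487, T(5)=1176, T(6)=2839, T(7)=6854, T(8)=16547, T(9)=39948; answer 39948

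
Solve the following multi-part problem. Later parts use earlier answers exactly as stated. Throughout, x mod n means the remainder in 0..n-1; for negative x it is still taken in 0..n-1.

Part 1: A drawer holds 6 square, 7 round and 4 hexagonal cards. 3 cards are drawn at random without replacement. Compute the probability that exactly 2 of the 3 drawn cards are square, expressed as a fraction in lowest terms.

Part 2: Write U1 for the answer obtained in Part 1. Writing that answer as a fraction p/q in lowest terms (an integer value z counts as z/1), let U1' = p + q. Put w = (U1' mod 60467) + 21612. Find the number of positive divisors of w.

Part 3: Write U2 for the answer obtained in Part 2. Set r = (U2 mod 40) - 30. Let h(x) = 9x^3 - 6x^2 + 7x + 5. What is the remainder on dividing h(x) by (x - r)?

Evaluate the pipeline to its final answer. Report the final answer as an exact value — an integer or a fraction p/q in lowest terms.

-162417

Part 1: total draws C(17,3) = 680; favorable C(6,2)*C(11,1) = 165; P = 33/136; answer 33/136
Part 2: U1 = 33/136; threaded value p + q = 169; w = 21781; 21781 = 23 * 947; number of divisors = (1+1) * (1+1) = 4; answer 4
Part 3: U2 = 4; r = -26; remainder = value at the root: 9*(-26)^3 - 6*(-26)^2 + 7*(-26)^1 + 5 = (-158184) + (-4056) + (-182) + (5) = -162417; answer -162417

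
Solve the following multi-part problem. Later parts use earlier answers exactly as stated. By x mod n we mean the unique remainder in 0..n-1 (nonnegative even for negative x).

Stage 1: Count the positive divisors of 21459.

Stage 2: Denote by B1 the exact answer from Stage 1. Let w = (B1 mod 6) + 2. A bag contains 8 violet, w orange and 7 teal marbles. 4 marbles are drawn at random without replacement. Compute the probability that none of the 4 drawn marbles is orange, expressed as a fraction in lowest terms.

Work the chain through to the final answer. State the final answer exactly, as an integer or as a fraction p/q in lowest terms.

Stage 1: 21459 = 3 * 23 * 311; number of divisors = (1+1) * (1+1) * (1+1) = 8; answer 8
Stage 2: B1 = 8; w = 4; total draws C(19,4) = 3876; favorable C(15,4) = 1365; P = 455/1292; answer 455/1292

455/1292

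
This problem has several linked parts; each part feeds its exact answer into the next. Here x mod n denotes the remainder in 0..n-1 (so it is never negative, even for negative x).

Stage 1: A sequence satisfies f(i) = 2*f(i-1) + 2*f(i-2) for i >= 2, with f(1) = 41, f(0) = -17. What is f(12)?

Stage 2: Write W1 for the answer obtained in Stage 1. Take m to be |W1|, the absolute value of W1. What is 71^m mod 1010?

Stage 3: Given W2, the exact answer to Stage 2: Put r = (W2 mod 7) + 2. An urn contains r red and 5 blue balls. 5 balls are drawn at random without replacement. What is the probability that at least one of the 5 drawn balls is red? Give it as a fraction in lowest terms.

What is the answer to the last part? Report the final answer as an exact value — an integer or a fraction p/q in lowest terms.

Stage 1: f(2) = 2*(41) + 2*(-17) = 48; iterating: f(2)=48, f(3)=178, f(4)=452, f(5)=1260, f(6)=3424, f(7)=9368, f(8)=25584, f(9)=69904, f(10)=190976, f(11)=521760, f(12)=1425472; answer 1425472
Stage 2: W1 = 1425472; m = 1425472; squarings mod 1010: 71^1=71, 71^2=1001, 71^4=81, 71^8=501, 71^16=521, 71^32=761, 71^64=391, 71^128=371, 71^256=281, 71^512=181, 71^1024=441, 71^2048=561, 71^4096=611, 71^8192=631, 71^16384=221, 71^32768=361, 71^65536=31, 71^131072=961, 71^262144=381, 71^524288=731, 71^1048576=71; 71^1425472 = 71^64 * 71^16384 * 71^32768 * 71^65536 * 71^262144 * 71^1048576 = 961 (mod 1010); answer 961
Stage 3: W2 = 961; r = 4; total draws C(9,5) = 126; complement C(5,5) = 1; favorable 126 - 1 = 125; P = 125/126; answer 125/126

125/126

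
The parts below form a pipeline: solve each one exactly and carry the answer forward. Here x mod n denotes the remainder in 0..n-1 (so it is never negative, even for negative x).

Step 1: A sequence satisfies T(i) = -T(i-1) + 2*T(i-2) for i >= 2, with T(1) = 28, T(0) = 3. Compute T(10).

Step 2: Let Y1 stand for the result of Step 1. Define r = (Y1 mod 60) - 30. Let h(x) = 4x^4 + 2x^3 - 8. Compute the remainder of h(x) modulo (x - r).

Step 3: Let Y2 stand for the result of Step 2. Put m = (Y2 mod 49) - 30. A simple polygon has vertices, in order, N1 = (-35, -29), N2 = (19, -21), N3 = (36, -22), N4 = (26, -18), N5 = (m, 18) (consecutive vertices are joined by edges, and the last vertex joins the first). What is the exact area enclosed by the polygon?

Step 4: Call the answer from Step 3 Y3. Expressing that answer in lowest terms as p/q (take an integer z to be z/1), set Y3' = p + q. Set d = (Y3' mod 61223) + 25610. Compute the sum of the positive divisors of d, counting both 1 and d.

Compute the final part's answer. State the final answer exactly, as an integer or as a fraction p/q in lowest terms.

38304

Step 1: T(2) = -1*(28) + 2*(3) = -22; iterating: T(2)=-22, T(3)=78, T(4)=-122, T(5)=278, T(6)=-522, T(7)=1078, T(8)=-2122, T(9)=4278, T(10)=-8522; answer -8522
Step 2: Y1 = -8522; r = 28; remainder = value at the root: 4*(28)^4 + 2*(28)^3 - 8 = (2458624) + (43904) + (-8) = 2502520; answer 2502520
Step 3: Y2 = 2502520; m = 11; cross terms: (-35*-21 - 19*-29)=1286, (19*-22 - 36*-21)=338, (36*-18 - 26*-22)=-76, (26*18 - 11*-18)=666, (11*-29 - -35*18)=311; twice the area = |2525| = 2525; area = 2525/2; answer 2525/2
Step 4: Y3 = 2525/2; threaded value p + q = 2527; d = 28137; 28137 = 3 * 83 * 113; sigma = (1 + 3) * (1 + 83) * (1 + 113) = 4 * 84 * 114 = 38304; answer 38304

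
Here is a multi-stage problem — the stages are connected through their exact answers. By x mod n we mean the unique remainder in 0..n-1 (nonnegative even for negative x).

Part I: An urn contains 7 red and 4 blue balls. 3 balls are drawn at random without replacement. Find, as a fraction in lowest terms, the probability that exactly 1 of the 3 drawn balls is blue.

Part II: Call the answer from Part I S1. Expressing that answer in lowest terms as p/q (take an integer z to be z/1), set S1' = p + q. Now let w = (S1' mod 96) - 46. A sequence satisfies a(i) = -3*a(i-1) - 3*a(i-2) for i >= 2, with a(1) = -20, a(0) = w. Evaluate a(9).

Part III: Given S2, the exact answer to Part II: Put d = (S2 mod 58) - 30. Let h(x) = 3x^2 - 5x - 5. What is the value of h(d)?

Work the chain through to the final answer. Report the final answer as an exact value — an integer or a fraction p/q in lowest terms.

Part I: total draws C(11,3) = 165; favorable C(4,1)*C(7,2) = 84; P = 28/55; answer 28/55
Part II: S1 = 28/55; threaded value p + q = 83; w = 37; a(2) = -3*(-20) - 3*(37) = -51; iterating: a(2)=-51, a(3)=213, a(4)=-486, a(5)=819, a(6)=-999, a(7)=540, a(8)=1377, a(9)=-5751; answer -5751
Part III: S2 = -5751; d = 19; 3*(19)^2 - 5*(19)^1 - 5 = (1083) + (-95) + (-5) = 983; answer 983

983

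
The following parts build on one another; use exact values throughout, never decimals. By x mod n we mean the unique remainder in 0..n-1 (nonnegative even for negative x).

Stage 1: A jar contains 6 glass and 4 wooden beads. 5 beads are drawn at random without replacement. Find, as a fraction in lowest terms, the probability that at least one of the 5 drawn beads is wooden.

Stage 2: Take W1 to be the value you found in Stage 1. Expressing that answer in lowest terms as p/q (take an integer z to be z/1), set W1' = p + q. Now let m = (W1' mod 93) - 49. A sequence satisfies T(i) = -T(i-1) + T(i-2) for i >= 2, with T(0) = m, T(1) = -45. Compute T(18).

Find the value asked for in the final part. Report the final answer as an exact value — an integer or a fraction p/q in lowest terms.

Stage 1: total draws C(10,5) = 252; complement C(6,5) = 6; favorable 252 - 6 = 246; P = 41/42; answer 41/42
Stage 2: W1 = 41/42; threaded value p + q = 83; m = 34; T(2) = -1*(-45) + 1*(34) = 79; iterating: T(2)=79, T(3)=-124, T(4)=203, T(5)=-327, T(6)=530, T(7)=-857, T(8)=1387, T(9)=-2244, T(10)=3631, T(11)=-5875, T(12)=9506, T(13)=-15381, T(14)=24887, T(15)=-40268, T(16)=65155, T(17)=-105423, T(18)=170578; answer 170578

170578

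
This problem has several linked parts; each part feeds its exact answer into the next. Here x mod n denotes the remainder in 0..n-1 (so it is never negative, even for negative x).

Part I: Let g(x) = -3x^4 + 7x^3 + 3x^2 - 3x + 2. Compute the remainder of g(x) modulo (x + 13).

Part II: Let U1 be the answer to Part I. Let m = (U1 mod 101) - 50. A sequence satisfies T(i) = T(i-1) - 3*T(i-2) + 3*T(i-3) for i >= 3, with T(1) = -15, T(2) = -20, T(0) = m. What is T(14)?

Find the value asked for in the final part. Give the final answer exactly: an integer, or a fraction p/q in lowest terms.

Part I: remainder = value at the root: -3*(-13)^4 + 7*(-13)^3 + 3*(-13)^2 - 3*(-13)^1 + 2 = (-85683) + (-15379) + (507) + (39) + (2) = -100514; answer -100514
Part II: U1 = -100514; m = 32; T(3) = 1*(-20) - 3*(-15) + 3*(32) = 121; iterating: T(3)=121, T(4)=136, T(5)=-287, T(6)=-332, T(7)=937, T(8)=1072, T(9)=-2735, T(10)=-3140, T(11)=8281, T(12)=9496, T(13)=-24767, T(14)=-28412; answer -28412

-28412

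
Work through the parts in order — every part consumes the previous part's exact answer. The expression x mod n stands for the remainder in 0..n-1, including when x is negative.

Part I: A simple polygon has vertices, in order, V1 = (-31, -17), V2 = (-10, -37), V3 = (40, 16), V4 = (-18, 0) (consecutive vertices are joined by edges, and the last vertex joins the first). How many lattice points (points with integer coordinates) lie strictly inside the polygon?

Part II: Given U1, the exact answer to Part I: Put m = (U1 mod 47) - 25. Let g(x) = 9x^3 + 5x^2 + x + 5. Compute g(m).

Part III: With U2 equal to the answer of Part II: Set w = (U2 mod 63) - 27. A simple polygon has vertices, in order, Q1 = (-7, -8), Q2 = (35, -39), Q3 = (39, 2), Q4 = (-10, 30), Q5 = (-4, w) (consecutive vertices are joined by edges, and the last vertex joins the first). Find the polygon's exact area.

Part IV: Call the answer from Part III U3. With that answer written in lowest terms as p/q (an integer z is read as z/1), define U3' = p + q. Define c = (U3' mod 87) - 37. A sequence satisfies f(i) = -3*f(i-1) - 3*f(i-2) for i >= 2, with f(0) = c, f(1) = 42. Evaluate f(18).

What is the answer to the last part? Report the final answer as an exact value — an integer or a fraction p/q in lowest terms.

Part I: cross terms: (-31*-37 - -10*-17)=977, (-10*16 - 40*-37)=1320, (40*0 - -18*16)=288, (-18*-17 - -31*0)=306; twice the area = |2891| = 2891; area = 2891/2; boundary points = 1 + 1 + 2 + 1 = 5; strictly interior points = area - boundary/2 + 1 = 1444; answer 1444
Part II: U1 = 1444; m = 9; 9*(9)^3 + 5*(9)^2 + 1*(9)^1 + 5 = (6561) + (405) + (9) + (5) = 6980; answer 6980
Part III: U2 = 6980; w = 23; cross terms: (-7*-39 - 35*-8)=553, (35*2 - 39*-39)=1591, (39*30 - -10*2)=1190, (-10*23 - -4*30)=-110, (-4*-8 - -7*23)=193; twice the area = |3417| = 3417; area = 3417/2; answer 3417/2
Part IV: U3 = 3417/2; threaded value p + q = 3419; c = -11; f(2) = -3*(42) - 3*(-11) = -93; iterating: f(2)=-93, f(3)=153, f(4)=-180, f(5)=81, f(6)=297, f(7)=-1134, f(8)=2511, f(9)=-4131, f(10)=4860, f(11)=-2187, f(12)=-8019, f(13)=30618, f(14)=-67797, f(15)=111537, f(16)=-131220, f(17)=59049, f(18)=216513; answer 216513

216513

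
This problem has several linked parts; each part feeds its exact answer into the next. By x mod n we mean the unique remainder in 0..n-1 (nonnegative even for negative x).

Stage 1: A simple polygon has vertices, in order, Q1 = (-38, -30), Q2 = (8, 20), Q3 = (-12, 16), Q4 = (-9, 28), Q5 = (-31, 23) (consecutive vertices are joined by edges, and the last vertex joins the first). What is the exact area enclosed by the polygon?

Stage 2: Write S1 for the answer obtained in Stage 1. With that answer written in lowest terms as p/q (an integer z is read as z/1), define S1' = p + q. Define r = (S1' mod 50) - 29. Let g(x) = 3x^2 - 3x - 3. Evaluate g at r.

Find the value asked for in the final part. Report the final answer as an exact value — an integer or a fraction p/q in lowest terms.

123

Stage 1: cross terms: (-38*20 - 8*-30)=-520, (8*16 - -12*20)=368, (-12*28 - -9*16)=-192, (-9*23 - -31*28)=661, (-31*-30 - -38*23)=1804; twice the area = |2121| = 2121; area = 2121/2; answer 2121/2
Stage 2: S1 = 2121/2; threaded value p + q = 2123; r = -6; 3*(-6)^2 - 3*(-6)^1 - 3 = (108) + (18) + (-3) = 123; answer 123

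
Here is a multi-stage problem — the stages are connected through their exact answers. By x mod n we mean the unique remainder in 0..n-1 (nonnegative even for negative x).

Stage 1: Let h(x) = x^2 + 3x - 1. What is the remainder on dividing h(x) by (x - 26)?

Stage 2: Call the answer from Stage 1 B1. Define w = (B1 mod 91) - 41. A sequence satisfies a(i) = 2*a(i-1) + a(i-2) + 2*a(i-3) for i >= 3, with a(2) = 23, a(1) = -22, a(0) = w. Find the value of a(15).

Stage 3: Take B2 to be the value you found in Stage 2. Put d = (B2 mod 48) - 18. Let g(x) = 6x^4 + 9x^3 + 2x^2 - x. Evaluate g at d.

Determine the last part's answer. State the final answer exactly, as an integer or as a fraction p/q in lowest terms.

1502314

Stage 1: remainder = value at the root: 1*(26)^2 + 3*(26)^1 - 1 = (676) + (78) + (-1) = 753; answer 753
Stage 2: B1 = 753; w = -16; a(3) = 2*(23) + 1*(-22) + 2*(-16) = -8; iterating: a(3)=-8, a(4)=-37, a(5)=-36, a(6)=-125, a(7)=-360, a(8)=-917, a(9)=-2444, a(10)=-6525, a(11)=-17328, a(12)=-46069, a(13)=-122516, a(14)=-325757, a(15)=-866168; answer -866168
Stage 3: B2 = -866168; d = 22; 6*(22)^4 + 9*(22)^3 + 2*(22)^2 - 1*(22)^1 = (1405536) + (95832) + (968) + (-22) = 1502314; answer 1502314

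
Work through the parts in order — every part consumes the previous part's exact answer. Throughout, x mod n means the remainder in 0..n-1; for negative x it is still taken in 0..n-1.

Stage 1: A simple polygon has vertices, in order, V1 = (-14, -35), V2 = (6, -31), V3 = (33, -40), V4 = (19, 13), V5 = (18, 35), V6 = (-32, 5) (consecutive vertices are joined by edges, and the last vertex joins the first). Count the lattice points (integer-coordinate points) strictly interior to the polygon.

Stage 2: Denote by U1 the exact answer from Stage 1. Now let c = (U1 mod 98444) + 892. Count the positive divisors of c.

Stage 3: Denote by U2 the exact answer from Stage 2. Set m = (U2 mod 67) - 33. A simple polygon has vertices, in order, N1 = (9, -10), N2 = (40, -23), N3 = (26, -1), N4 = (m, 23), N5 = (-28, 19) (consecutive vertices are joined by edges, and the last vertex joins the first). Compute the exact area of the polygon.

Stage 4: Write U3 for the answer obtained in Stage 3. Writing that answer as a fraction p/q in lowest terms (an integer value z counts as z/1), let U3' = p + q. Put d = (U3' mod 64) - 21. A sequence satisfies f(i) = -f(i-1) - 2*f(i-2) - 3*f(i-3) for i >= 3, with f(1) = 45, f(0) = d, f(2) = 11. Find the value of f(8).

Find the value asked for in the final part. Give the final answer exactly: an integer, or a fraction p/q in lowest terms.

-361

Stage 1: cross terms: (-14*-31 - 6*-35)=644, (6*-40 - 33*-31)=783, (33*13 - 19*-40)=1189, (19*35 - 18*13)=431, (18*5 - -32*35)=1210, (-32*-35 - -14*5)=1190; twice the area = |5447| = 5447; area = 5447/2; boundary points = 4 + 9 + 1 + 1 + 10 + 2 = 27; strictly interior points = area - boundary/2 + 1 = 2711; answer 2711
Stage 2: U1 = 2711; c = 3603; 3603 = 3 * 1201; number of divisors = (1+1) * (1+1) = 4; answer 4
Stage 3: U2 = 4; m = -29; cross terms: (9*-23 - 40*-10)=193, (40*-1 - 26*-23)=558, (26*23 - -29*-1)=569, (-29*19 - -28*23)=93, (-28*-10 - 9*19)=109; twice the area = |1522| = 1522; area = 761; answer 761
Stage 4: U3 = 761; threaded value p + q = 762; d = 37; f(3) = -1*(11) - 2*(45) - 3*(37) = -212; iterating: f(3)=-212, f(4)=55, f(5)=336, f(6)=190, f(7)=-1027, f(8)=-361; answer -361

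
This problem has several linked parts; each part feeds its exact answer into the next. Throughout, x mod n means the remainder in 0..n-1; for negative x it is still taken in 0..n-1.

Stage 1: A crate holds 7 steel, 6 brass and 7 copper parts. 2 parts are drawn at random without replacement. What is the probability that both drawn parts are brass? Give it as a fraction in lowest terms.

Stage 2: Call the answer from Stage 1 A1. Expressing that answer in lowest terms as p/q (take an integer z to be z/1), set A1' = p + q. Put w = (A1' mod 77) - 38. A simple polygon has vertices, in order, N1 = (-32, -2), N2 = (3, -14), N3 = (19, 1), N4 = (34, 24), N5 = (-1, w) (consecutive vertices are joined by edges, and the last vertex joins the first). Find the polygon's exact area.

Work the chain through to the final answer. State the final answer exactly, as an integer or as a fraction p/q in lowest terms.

Stage 1: total draws C(20,2) = 190; favorable C(6,2) = 15; P = 3/38; answer 3/38
Stage 2: A1 = 3/38; threaded value p + q = 41; w = 3; cross terms: (-32*-14 - 3*-2)=454, (3*1 - 19*-14)=269, (19*24 - 34*1)=422, (34*3 - -1*24)=126, (-1*-2 - -32*3)=98; twice the area = |1369| = 1369; area = 1369/2; answer 1369/2

1369/2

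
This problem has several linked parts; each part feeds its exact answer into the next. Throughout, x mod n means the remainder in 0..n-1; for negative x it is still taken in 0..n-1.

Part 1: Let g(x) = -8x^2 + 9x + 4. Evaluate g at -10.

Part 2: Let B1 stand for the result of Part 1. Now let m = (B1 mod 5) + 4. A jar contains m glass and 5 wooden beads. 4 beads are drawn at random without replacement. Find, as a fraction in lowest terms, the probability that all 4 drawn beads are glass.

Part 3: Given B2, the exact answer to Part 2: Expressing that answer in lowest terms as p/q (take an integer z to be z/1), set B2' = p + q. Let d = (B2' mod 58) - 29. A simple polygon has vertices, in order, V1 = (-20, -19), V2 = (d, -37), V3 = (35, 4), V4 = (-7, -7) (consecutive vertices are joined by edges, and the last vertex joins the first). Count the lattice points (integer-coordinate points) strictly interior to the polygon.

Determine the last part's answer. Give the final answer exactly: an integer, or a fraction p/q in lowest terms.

Part 1: -8*(-10)^2 + 9*(-10)^1 + 4 = (-800) + (-90) + (4) = -886; answer -886
Part 2: B1 = -886; m = 8; total draws C(13,4) = 715; favorable C(8,4) = 70; P = 14/143; answer 14/143
Part 3: B2 = 14/143; threaded value p + q = 157; d = 12; cross terms: (-20*-37 - 12*-19)=968, (12*4 - 35*-37)=1343, (35*-7 - -7*4)=-217, (-7*-19 - -20*-7)=-7; twice the area = |2087| = 2087; area = 2087/2; boundary points = 2 + 1 + 1 + 1 = 5; strictly interior points = area - boundary/2 + 1 = 1042; answer 1042

1042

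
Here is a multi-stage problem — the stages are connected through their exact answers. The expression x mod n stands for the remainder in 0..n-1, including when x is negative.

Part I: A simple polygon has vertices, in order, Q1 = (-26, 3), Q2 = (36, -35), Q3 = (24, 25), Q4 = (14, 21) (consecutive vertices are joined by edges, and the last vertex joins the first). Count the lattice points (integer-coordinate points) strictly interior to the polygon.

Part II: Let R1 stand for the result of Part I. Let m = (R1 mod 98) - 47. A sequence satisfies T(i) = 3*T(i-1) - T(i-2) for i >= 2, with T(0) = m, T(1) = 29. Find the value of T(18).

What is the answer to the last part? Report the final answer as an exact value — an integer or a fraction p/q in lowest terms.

324625355

Part I: cross terms: (-26*-35 - 36*3)=802, (36*25 - 24*-35)=1740, (24*21 - 14*25)=154, (14*3 - -26*21)=588; twice the area = |3284| = 3284; area = 1642; boundary points = 2 + 12 + 2 + 2 = 18; strictly interior points = area - boundary/2 + 1 = 1634; answer 1634
Part II: R1 = 1634; m = 19; T(2) = 3*(29) - 1*(19) = 68; iterating: T(2)=68, T(3)=175, T(4)=457, T(5)=1196, T(6)=3131, T(7)=8197, T(8)=21460, T(9)=56183, T(10)=147089, T(11)=385084, T(12)=1008163, T(13)=2639405, T(14)=6910052, T(15)=18090751, T(16)=47362201, T(17)=123995852, T(18)=324625355; answer 324625355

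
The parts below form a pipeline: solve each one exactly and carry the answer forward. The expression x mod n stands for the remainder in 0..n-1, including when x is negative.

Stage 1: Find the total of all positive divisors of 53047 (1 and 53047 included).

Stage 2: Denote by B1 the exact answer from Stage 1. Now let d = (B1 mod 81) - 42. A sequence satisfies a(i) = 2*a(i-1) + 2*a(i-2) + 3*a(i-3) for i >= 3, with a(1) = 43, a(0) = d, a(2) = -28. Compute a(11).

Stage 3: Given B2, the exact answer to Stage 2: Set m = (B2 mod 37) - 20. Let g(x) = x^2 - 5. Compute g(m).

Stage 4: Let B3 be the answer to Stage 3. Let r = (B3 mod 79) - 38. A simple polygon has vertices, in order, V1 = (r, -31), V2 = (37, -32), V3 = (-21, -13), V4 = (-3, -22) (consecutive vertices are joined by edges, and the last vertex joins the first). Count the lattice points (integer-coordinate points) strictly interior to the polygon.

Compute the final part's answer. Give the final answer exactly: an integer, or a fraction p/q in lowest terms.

126

Stage 1: 53047 is prime, so its only divisors are 1 and 53047; sigma = 1 + 53047 = 53048; answer 53048
Stage 2: B1 = 53048; d = 32; a(3) = 2*(-28) + 2*(43) + 3*(32) = 126; iterating: a(3)=126, a(4)=325, a(5)=818, a(6)=2664, a(7)=7939, a(8)=23660, a(9)=71190, a(10)=213517, a(11)=640394; answer 640394
Stage 3: B2 = 640394; m = 15; 1*(15)^2 - 5 = (225) + (-5) = 220; answer 220
Stage 4: B3 = 220; r = 24; cross terms: (24*-32 - 37*-31)=379, (37*-13 - -21*-32)=-1153, (-21*-22 - -3*-13)=423, (-3*-31 - 24*-22)=621; twice the area = |270| = 270; area = 135; boundary points = 1 + 1 + 9 + 9 = 20; strictly interior points = area - boundary/2 + 1 = 126; answer 126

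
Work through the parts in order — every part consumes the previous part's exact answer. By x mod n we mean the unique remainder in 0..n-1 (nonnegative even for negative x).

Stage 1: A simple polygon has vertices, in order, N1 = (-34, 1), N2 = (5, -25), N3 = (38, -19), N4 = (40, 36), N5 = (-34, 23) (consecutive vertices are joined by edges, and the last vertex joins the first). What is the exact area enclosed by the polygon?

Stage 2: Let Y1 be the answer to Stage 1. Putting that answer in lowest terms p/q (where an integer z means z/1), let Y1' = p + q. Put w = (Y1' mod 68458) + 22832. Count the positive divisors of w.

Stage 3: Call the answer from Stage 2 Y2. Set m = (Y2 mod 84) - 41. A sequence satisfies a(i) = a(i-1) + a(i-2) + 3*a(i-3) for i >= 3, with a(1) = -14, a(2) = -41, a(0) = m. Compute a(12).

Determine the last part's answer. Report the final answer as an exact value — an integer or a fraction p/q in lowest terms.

Stage 1: cross terms: (-34*-25 - 5*1)=845, (5*-19 - 38*-25)=855, (38*36 - 40*-19)=2128, (40*23 - -34*36)=2144, (-34*1 - -34*23)=748; twice the area = |6720| = 6720; area = 3360; answer 3360
Stage 2: Y1 = 3360; threaded value p + q = 3361; w = 26193; 26193 = 3 * 8731; number of divisors = (1+1) * (1+1) = 4; answer 4
Stage 3: Y2 = 4; m = -37; a(3) = 1*(-41) + 1*(-14) + 3*(-37) = -166; iterating: a(3)=-166, a(4)=-249, a(5)=-538, a(6)=-1285, a(7)=-2570, a(8)=-5469, a(9)=-11894, a(10)=-25073, a(11)=-53374, a(12)=-114129; answer -114129

-114129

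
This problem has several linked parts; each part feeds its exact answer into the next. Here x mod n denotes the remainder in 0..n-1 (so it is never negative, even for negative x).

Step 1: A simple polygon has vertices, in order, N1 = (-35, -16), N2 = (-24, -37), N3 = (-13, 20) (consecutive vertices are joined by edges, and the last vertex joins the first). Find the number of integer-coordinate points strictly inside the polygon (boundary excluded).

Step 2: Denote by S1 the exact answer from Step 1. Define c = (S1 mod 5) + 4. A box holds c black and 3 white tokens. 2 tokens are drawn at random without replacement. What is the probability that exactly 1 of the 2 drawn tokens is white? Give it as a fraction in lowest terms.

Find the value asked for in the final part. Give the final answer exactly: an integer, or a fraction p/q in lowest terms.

7/15

Step 1: cross terms: (-35*-37 - -24*-16)=911, (-24*20 - -13*-37)=-961, (-13*-16 - -35*20)=908; twice the area = |858| = 858; area = 429; boundary points = 1 + 1 + 2 = 4; strictly interior points = area - boundary/2 + 1 = 428; answer 428
Step 2: S1 = 428; c = 7; total draws C(10,2) = 45; favorable C(3,1)*C(7,1) = 21; P = 7/15; answer 7/15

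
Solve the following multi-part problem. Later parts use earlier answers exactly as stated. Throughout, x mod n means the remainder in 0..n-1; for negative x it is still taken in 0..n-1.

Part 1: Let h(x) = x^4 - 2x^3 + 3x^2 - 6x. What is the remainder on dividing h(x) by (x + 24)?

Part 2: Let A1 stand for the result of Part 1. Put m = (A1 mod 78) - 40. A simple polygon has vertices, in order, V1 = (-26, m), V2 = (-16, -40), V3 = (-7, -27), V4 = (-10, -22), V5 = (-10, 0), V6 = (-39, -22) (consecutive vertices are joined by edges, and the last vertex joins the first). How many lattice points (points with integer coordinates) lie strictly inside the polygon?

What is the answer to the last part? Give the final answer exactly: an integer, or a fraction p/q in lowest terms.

695

Part 1: remainder = value at the root: 1*(-24)^4 - 2*(-24)^3 + 3*(-24)^2 - 6*(-24)^1 = (331776) + (27648) + (1728) + (144) = 361296; answer 361296
Part 2: A1 = 361296; m = -40; cross terms: (-26*-40 - -16*-40)=400, (-16*-27 - -7*-40)=152, (-7*-22 - -10*-27)=-116, (-10*0 - -10*-22)=-220, (-10*-22 - -39*0)=220, (-39*-40 - -26*-22)=988; twice the area = |1424| = 1424; area = 712; boundary points = 10 + 1 + 1 + 22 + 1 + 1 = 36; strictly interior points = area - boundary/2 + 1 = 695; answer 695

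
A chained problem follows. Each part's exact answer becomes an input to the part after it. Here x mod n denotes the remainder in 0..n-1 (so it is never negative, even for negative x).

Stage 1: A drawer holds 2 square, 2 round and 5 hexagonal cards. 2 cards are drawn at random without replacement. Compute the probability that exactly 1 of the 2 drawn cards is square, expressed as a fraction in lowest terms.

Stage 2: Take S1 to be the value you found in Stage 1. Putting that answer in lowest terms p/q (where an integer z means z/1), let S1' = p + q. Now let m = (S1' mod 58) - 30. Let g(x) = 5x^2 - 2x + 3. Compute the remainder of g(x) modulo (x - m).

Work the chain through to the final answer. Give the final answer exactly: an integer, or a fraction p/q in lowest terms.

Stage 1: total draws C(9,2) = 36; favorable C(2,1)*C(7,1) = 14; P = 7/18; answer 7/18
Stage 2: S1 = 7/18; threaded value p + q = 25; m = -5; remainder = value at the root: 5*(-5)^2 - 2*(-5)^1 + 3 = (125) + (10) + (3) = 138; answer 138

138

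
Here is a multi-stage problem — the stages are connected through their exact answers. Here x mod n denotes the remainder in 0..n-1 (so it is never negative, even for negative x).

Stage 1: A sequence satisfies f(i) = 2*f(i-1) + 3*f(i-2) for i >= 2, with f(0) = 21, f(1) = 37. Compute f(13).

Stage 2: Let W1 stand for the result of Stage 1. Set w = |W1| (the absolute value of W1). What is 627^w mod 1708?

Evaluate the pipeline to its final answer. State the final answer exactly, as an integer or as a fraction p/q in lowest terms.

1495

Stage 1: f(2) = 2*(37) + 3*(21) = 137; iterating: f(2)=137, f(3)=385, f(4)=1181, f(5)=3517, f(6)=10577, f(7)=31705, f(8)=95141, f(9)=285397, f(10)=856217, f(11)=2568625, f(12)=7705901, f(13)=23117677; answer 23117677
Stage 2: W1 = 23117677; w = 23117677; squarings mod 1708: 627^1=627, 627^2=289, 627^4=1537, 627^8=205, 627^16=1033, 627^32=1297, 627^64=1537, 627^128=205, 627^256=1033, 627^512=1297, 627^1024=1537, 627^2048=205, 627^4096=1033, 627^8192=1297, 627^16384=1537, 627^32768=205, 627^65536=1033, 627^131072=1297, 627^262144=1537, 627^524288=205, 627^1048576=1033, 627^2097152=1297, 627^4194304=1537, 627^8388608=205, 627^16777216=1033; 627^23117677 = 627^1 * 627^4 * 627^8 * 627^32 * 627^64 * 627^256 * 627^512 * 627^1024 * 627^2048 * 627^4096 * 627^8192 * 627^32768 * 627^2097152 * 627^4194304 * 627^16777216 = 1495 (mod 1708); answer 1495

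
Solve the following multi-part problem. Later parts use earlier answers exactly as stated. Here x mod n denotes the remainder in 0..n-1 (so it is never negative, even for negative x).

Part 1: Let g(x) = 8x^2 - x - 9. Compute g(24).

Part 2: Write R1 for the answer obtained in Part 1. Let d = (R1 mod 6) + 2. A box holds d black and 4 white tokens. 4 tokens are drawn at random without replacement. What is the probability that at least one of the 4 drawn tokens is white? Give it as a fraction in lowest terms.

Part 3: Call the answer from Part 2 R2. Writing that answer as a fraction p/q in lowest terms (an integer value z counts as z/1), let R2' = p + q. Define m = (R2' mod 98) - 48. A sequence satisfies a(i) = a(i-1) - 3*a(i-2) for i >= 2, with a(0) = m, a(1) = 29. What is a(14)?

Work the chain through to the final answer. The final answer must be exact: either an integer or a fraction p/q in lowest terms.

-25900

Part 1: 8*(24)^2 - 1*(24)^1 - 9 = (4608) + (-24) + (-9) = 4575; answer 4575
Part 2: R1 = 4575; d = 5; total draws C(9,4) = 126; complement C(5,4) = 5; favorable 126 - 5 = 121; P = 121/126; answer 121/126
Part 3: R2 = 121/126; threaded value p + q = 247; m = 3; a(2) = 1*(29) - 3*(3) = 20; iterating: a(2)=20, a(3)=-67, a(4)=-127, a(5)=74, a(6)=455, a(7)=233, a(8)=-1132, a(9)=-1831, a(10)=1565, a(11)=7058, a(12)=2363, a(13)=-18811, a(14)=-25900; answer -25900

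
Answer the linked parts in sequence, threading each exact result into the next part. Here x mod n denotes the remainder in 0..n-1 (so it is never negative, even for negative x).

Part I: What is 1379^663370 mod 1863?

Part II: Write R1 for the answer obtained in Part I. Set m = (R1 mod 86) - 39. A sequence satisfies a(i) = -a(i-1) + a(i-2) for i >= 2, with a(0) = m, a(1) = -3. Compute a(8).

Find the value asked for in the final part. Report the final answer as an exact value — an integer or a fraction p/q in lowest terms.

Part I: squarings mod 1863: 1379^1=1379, 1379^2=1381, 1379^4=1312, 1379^8=1795, 1379^16=898, 1379^32=1588, 1379^64=1105, 1379^128=760, 1379^256=70, 1379^512=1174, 1379^1024=1519, 1379^2048=967, 1379^4096=1726, 1379^8192=139, 1379^16384=691, 1379^32768=553, 1379^65536=277, 1379^131072=346, 1379^262144=484, 1379^524288=1381; 1379^663370 = 1379^2 * 1379^8 * 1379^64 * 1379^256 * 1379^512 * 1379^1024 * 1379^2048 * 1379^4096 * 1379^131072 * 1379^524288 = 277 (mod 1863); answer 277
Part II: R1 = 277; m = -20; a(2) = -1*(-3) + 1*(-20) = -17; iterating: a(2)=-17, a(3)=14, a(4)=-31, a(5)=45, a(6)=-76, a(7)=121, a(8)=-197; answer -197

-197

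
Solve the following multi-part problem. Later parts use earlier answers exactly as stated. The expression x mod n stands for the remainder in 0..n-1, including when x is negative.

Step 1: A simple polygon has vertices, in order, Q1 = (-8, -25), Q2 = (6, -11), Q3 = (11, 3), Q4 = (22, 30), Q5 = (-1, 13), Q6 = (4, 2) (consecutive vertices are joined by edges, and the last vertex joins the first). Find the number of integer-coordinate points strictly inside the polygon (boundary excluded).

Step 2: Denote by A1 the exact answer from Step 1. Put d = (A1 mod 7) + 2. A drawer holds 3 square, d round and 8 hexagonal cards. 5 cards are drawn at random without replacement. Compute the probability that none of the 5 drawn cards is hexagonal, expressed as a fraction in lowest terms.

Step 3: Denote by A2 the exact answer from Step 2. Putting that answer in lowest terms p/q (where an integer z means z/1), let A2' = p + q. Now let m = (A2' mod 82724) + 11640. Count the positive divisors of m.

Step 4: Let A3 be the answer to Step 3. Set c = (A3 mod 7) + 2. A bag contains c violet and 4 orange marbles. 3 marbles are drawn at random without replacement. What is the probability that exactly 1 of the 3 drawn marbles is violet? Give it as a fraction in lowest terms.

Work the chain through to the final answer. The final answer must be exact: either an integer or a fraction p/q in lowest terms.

14/55

Step 1: cross terms: (-8*-11 - 6*-25)=238, (6*3 - 11*-11)=139, (11*30 - 22*3)=264, (22*13 - -1*30)=316, (-1*2 - 4*13)=-54, (4*-25 - -8*2)=-84; twice the area = |819| = 819; area = 819/2; boundary points = 14 + 1 + 1 + 1 + 1 + 3 = 21; strictly interior points = area - boundary/2 + 1 = 400; answer 400
Step 2: A1 = 400; d = 3; total draws C(14,5) = 2002; favorable C(6,5) = 6; P = 3/1001; answer 3/1001
Step 3: A2 = 3/1001; threaded value p + q = 1004; m = 12644; 12644 = 2^2 * 29 * 109; number of divisors = (2+1) * (1+1) * (1+1) = 12; answer 12
Step 4: A3 = 12; c = 7; total draws C(11,3) = 165; favorable C(7,1)*C(4,2) = 42; P = 14/55; answer 14/55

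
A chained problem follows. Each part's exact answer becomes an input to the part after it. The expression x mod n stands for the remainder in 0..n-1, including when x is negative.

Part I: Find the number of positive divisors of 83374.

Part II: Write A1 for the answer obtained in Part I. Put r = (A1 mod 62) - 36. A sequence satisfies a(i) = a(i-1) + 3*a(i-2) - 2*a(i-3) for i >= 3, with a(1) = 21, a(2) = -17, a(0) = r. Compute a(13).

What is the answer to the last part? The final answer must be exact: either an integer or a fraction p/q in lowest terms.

66165

Part I: 83374 = 2 * 41687; number of divisors = (1+1) * (1+1) = 4; answer 4
Part II: A1 = 4; r = -32; a(3) = 1*(-17) + 3*(21) - 2*(-32) = 110; iterating: a(3)=110, a(4)=17, a(5)=381, a(6)=212, a(7)=1321, a(8)=1195, a(9)=4734, a(10)=5677, a(11)=17489, a(12)=25052, a(13)=66165; answer 66165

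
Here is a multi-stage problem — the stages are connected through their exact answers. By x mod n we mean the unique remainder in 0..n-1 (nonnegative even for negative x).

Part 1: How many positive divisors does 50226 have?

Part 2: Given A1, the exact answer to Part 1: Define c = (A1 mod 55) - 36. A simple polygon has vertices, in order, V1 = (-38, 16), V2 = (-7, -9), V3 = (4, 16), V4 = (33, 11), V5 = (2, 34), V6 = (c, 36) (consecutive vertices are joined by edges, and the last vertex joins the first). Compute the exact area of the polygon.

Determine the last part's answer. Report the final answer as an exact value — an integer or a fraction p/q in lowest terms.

1397

Part 1: 50226 = 2 * 3 * 11 * 761; number of divisors = (1+1) * (1+1) * (1+1) * (1+1) = 16; answer 16
Part 2: A1 = 16; c = -20; cross terms: (-38*-9 - -7*16)=454, (-7*16 - 4*-9)=-76, (4*11 - 33*16)=-484, (33*34 - 2*11)=1100, (2*36 - -20*34)=752, (-20*16 - -38*36)=1048; twice the area = |2794| = 2794; area = 1397; answer 1397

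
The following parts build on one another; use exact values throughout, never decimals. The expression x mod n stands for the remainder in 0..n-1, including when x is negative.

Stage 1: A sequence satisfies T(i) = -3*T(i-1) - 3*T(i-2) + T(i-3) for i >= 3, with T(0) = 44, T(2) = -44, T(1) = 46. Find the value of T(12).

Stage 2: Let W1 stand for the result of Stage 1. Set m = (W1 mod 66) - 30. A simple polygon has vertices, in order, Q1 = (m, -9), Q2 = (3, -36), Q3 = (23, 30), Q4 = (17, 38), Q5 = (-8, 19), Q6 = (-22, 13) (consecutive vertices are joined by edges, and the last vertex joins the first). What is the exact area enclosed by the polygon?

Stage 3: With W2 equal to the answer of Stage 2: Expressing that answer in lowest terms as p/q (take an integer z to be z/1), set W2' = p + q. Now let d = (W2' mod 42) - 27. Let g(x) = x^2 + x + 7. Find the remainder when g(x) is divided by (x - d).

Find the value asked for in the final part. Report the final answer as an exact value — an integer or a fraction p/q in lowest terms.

709

Stage 1: T(3) = -3*(-44) - 3*(46) + 1*(44) = 38; iterating: T(3)=38, T(4)=64, T(5)=-350, T(6)=896, T(7)=-1574, T(8)=1684, T(9)=566, T(10)=-8324, T(11)=24958, T(12)=-49336; answer -49336
Stage 2: W1 = -49336; m = 2; cross terms: (2*-36 - 3*-9)=-45, (3*30 - 23*-36)=918, (23*38 - 17*30)=364, (17*19 - -8*38)=627, (-8*13 - -22*19)=314, (-22*-9 - 2*13)=172; twice the area = |2350| = 2350; area = 1175; answer 1175
Stage 3: W2 = 1175; threaded value p + q = 1176; d = -27; remainder = value at the root: 1*(-27)^2 + 1*(-27)^1 + 7 = (729) + (-27) + (7) = 709; answer 709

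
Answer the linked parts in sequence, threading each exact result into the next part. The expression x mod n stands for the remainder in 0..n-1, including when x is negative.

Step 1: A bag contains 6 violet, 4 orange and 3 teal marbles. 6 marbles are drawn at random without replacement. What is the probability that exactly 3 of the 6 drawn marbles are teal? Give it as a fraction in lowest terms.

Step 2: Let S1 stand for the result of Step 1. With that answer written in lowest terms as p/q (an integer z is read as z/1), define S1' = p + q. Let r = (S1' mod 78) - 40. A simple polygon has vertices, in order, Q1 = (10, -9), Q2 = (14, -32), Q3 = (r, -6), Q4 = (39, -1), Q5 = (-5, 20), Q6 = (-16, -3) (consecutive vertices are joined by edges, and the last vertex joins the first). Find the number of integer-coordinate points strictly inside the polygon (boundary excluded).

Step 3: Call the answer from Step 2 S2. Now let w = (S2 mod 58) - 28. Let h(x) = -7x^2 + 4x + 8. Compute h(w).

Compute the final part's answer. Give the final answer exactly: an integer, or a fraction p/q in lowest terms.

-5592

Step 1: total draws C(13,6) = 1716; favorable C(3,3)*C(10,3) = 120; P = 10/143; answer 10/143
Step 2: S1 = 10/143; threaded value p + q = 153; r = 35; cross terms: (10*-32 - 14*-9)=-194, (14*-6 - 35*-32)=1036, (35*-1 - 39*-6)=199, (39*20 - -5*-1)=775, (-5*-3 - -16*20)=335, (-16*-9 - 10*-3)=174; twice the area = |2325| = 2325; area = 2325/2; boundary points = 1 + 1 + 1 + 1 + 1 + 2 = 7; strictly interior points = area - boundary/2 + 1 = 1160; answer 1160
Step 3: S2 = 1160; w = -28; -7*(-28)^2 + 4*(-28)^1 + 8 = (-5488) + (-112) + (8) = -5592; answer -5592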